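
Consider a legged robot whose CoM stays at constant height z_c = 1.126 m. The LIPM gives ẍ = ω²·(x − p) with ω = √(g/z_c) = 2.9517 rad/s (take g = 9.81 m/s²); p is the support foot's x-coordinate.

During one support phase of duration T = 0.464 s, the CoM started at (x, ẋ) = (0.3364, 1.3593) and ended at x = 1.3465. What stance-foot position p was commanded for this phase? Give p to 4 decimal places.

p = 0.1875

ωT = 2.9517·0.464 = 1.369589; cosh(ωT) = 2.093972, sinh(ωT) = 1.839761
x(T) = p + (x₀−p)·cosh(ωT) + (ẋ₀/ω)·sinh(ωT) ⇒ p·(1 − cosh) = x(T) − x₀·cosh − (ẋ₀/ω)·sinh
numerator   = 1.3465 − (0.3364)·2.093972 − (1.3593/2.9517)·1.839761 = -0.205148
denominator = 1 − 2.093972 = -1.093972
p = -0.205148 / -1.093972 = 0.1875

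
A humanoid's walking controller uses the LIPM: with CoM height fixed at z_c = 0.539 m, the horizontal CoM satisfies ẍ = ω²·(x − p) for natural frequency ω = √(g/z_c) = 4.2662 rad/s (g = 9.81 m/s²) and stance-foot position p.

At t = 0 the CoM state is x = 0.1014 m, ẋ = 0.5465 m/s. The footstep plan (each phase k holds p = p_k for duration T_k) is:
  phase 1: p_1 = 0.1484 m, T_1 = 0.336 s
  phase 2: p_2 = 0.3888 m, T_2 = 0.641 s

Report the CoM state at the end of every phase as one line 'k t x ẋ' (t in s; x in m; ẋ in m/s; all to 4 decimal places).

1 0.3360 0.2976 0.8145
2 0.9770 1.1472 3.3138

phase 1: p=0.1484, T=0.336, ωT=1.433443, cosh=2.215799, sinh=1.977313; start (x,ẋ)=(0.101400, 0.546500) → end (x,ẋ)=(0.297551, 0.814461)
phase 2: p=0.3888, T=0.641, ωT=2.734634, cosh=7.734513, sinh=7.669595; start (x,ẋ)=(0.297551, 0.814461) → end (x,ẋ)=(1.147237, 3.313789)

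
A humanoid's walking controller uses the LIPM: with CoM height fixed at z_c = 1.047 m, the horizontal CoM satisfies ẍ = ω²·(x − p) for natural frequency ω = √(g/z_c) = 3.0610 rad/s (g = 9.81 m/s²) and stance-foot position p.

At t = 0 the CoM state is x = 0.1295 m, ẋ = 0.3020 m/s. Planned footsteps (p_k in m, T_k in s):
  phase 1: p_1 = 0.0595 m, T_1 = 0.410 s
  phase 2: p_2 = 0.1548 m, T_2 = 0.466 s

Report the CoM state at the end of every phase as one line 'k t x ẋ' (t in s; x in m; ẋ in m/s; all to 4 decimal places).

phase 1: p=0.0595, T=0.410, ωT=1.255010, cosh=1.896473, sinh=1.611400; start (x,ẋ)=(0.129500, 0.302000) → end (x,ẋ)=(0.351235, 0.918010)
phase 2: p=0.1548, T=0.466, ωT=1.426426, cosh=2.201978, sinh=1.961813; start (x,ẋ)=(0.351235, 0.918010) → end (x,ẋ)=(1.175703, 3.201050)

1 0.4100 0.3512 0.9180
2 0.8760 1.1757 3.2010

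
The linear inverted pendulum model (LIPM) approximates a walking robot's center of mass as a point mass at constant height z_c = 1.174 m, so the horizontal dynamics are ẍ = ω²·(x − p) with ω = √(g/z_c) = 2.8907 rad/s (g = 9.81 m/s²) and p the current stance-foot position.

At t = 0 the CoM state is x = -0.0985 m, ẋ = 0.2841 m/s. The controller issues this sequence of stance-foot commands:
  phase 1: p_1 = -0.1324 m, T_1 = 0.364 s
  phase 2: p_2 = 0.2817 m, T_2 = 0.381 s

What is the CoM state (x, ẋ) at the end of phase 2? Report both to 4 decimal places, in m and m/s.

x = 0.1557, ẋ = 0.0553

phase 1: p=-0.1324, T=0.364, ωT=1.052215, cosh=1.606575, sinh=1.257412; start (x,ẋ)=(-0.098500, 0.284100) → end (x,ẋ)=(0.045642, 0.579648)
phase 2: p=0.2817, T=0.381, ωT=1.101357, cosh=1.670332, sinh=1.337912; start (x,ẋ)=(0.045642, 0.579648) → end (x,ẋ)=(0.155685, 0.055250)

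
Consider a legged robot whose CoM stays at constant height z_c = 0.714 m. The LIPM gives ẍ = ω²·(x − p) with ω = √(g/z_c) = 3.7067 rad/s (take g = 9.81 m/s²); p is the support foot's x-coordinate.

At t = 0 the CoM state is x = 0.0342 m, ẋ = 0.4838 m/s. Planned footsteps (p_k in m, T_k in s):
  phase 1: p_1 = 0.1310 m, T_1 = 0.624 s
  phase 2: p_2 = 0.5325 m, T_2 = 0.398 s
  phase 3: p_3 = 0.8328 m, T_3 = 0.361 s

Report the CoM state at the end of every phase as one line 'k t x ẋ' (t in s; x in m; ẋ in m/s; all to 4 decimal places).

phase 1: p=0.1310, T=0.624, ωT=2.312981, cosh=5.101733, sinh=5.002767; start (x,ẋ)=(0.034200, 0.483800) → end (x,ẋ)=(0.290115, 0.673183)
phase 2: p=0.5325, T=0.398, ωT=1.475267, cosh=2.300459, sinh=2.071742; start (x,ẋ)=(0.290115, 0.673183) → end (x,ẋ)=(0.351158, -0.312720)
phase 3: p=0.8328, T=0.361, ωT=1.338119, cosh=2.037102, sinh=1.774763; start (x,ẋ)=(0.351158, -0.312720) → end (x,ẋ)=(-0.298084, -3.805531)

1 0.6240 0.2901 0.6732
2 1.0220 0.3512 -0.3127
3 1.3830 -0.2981 -3.8055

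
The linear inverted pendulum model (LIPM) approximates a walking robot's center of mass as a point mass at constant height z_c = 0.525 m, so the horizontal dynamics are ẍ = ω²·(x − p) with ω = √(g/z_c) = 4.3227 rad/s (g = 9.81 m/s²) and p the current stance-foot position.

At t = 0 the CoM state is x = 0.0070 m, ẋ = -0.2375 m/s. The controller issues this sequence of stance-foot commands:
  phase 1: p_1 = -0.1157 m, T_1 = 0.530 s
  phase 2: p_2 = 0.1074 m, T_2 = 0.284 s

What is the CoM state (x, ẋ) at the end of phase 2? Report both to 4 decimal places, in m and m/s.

x = 0.8397, ẋ = 3.4252

phase 1: p=-0.1157, T=0.530, ωT=2.291031, cosh=4.993143, sinh=4.891981; start (x,ẋ)=(0.007000, -0.237500) → end (x,ẋ)=(0.228181, 1.408812)
phase 2: p=0.1074, T=0.284, ωT=1.227647, cosh=1.853085, sinh=1.560103; start (x,ẋ)=(0.228181, 1.408812) → end (x,ẋ)=(0.839671, 3.425178)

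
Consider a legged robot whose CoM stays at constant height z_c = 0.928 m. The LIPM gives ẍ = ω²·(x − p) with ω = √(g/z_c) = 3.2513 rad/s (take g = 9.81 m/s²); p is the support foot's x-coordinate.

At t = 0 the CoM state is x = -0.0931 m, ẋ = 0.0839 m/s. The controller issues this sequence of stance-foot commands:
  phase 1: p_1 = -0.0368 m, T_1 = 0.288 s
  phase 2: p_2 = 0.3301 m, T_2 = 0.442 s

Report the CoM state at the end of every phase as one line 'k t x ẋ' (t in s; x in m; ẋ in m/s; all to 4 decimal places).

phase 1: p=-0.0368, T=0.288, ωT=0.936374, cosh=1.471382, sinh=1.079335; start (x,ẋ)=(-0.093100, 0.083900) → end (x,ẋ)=(-0.091786, -0.074121)
phase 2: p=0.3301, T=0.442, ωT=1.437075, cosh=2.222994, sinh=1.985372; start (x,ẋ)=(-0.091786, -0.074121) → end (x,ẋ)=(-0.653013, -2.888066)

1 0.2880 -0.0918 -0.0741
2 0.7300 -0.6530 -2.8881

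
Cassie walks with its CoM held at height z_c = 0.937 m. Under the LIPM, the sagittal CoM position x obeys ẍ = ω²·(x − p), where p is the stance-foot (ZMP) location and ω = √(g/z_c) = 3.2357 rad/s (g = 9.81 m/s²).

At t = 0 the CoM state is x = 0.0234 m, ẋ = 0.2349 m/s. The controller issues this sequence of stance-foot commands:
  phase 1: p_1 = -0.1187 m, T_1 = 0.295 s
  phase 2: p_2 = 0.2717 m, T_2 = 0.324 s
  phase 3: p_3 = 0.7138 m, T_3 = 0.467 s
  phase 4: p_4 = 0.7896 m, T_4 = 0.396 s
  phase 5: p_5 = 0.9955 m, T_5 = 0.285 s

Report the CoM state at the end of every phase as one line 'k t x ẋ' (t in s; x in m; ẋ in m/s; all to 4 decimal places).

1 0.2950 0.1735 0.8589
2 0.6190 0.4466 0.9783
3 1.0860 0.7305 0.4607
4 1.4820 0.9116 0.5757
5 1.7670 1.0616 0.5508

phase 1: p=-0.1187, T=0.295, ωT=0.954531, cosh=1.491223, sinh=1.106230; start (x,ẋ)=(0.023400, 0.234900) → end (x,ẋ)=(0.173511, 0.858925)
phase 2: p=0.2717, T=0.324, ωT=1.048367, cosh=1.601749, sinh=1.251239; start (x,ẋ)=(0.173511, 0.858925) → end (x,ẋ)=(0.446571, 0.978251)
phase 3: p=0.7138, T=0.467, ωT=1.511072, cosh=2.376129, sinh=2.155456; start (x,ẋ)=(0.446571, 0.978251) → end (x,ẋ)=(0.730489, 0.460686)
phase 4: p=0.7896, T=0.396, ωT=1.281337, cosh=1.939559, sinh=1.661893; start (x,ẋ)=(0.730489, 0.460686) → end (x,ẋ)=(0.911565, 0.575666)
phase 5: p=0.9955, T=0.285, ωT=0.922174, cosh=1.456203, sinh=1.058550; start (x,ẋ)=(0.911565, 0.575666) → end (x,ẋ)=(1.061601, 0.550797)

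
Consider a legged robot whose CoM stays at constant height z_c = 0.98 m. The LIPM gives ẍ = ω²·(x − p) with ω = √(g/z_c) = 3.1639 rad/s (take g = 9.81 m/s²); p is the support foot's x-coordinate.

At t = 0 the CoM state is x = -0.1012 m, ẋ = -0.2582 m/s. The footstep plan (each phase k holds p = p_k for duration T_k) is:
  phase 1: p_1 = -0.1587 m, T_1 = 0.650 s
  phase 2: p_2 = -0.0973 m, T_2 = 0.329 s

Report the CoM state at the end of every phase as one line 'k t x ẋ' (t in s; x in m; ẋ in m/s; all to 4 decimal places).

phase 1: p=-0.1587, T=0.650, ωT=2.056535, cosh=3.973363, sinh=3.845467; start (x,ẋ)=(-0.101200, -0.258200) → end (x,ẋ)=(-0.244053, -0.326339)
phase 2: p=-0.0973, T=0.329, ωT=1.040923, cosh=1.592479, sinh=1.239351; start (x,ẋ)=(-0.244053, -0.326339) → end (x,ẋ)=(-0.458833, -1.095133)

1 0.6500 -0.2441 -0.3263
2 0.9790 -0.4588 -1.0951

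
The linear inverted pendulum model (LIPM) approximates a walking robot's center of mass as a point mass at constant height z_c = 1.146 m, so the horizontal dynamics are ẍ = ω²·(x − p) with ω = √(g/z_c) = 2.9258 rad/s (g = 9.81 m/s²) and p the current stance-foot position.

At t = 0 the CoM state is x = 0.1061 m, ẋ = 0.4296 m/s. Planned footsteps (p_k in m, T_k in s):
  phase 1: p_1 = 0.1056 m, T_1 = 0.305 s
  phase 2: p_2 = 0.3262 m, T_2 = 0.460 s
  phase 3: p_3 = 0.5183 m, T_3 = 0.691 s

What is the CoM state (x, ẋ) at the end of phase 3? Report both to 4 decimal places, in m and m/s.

phase 1: p=0.1056, T=0.305, ωT=0.892369, cosh=1.425295, sinh=1.015611; start (x,ẋ)=(0.106100, 0.429600) → end (x,ẋ)=(0.255436, 0.613792)
phase 2: p=0.3262, T=0.460, ωT=1.345868, cosh=2.050917, sinh=1.790603; start (x,ẋ)=(0.255436, 0.613792) → end (x,ẋ)=(0.556713, 0.888110)
phase 3: p=0.5183, T=0.691, ωT=2.021728, cosh=3.841894, sinh=3.709467; start (x,ẋ)=(0.556713, 0.888110) → end (x,ẋ)=(1.791869, 3.828933)

x = 1.7919, ẋ = 3.8289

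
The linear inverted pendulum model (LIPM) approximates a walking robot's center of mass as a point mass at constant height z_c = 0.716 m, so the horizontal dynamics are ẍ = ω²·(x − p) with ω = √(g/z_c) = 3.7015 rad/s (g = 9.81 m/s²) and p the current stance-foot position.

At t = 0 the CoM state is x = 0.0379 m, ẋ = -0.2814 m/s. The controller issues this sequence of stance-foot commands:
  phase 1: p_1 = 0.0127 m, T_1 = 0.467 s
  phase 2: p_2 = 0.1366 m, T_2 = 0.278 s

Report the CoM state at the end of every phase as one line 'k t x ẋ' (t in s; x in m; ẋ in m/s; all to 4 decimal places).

1 0.4670 -0.1215 -0.5631
2 0.7450 -0.4562 -2.0542

phase 1: p=0.0127, T=0.467, ωT=1.728600, cosh=2.905149, sinh=2.727616; start (x,ẋ)=(0.037900, -0.281400) → end (x,ẋ)=(-0.121452, -0.563083)
phase 2: p=0.1366, T=0.278, ωT=1.029017, cosh=1.577836, sinh=1.220478; start (x,ẋ)=(-0.121452, -0.563083) → end (x,ẋ)=(-0.456227, -2.054230)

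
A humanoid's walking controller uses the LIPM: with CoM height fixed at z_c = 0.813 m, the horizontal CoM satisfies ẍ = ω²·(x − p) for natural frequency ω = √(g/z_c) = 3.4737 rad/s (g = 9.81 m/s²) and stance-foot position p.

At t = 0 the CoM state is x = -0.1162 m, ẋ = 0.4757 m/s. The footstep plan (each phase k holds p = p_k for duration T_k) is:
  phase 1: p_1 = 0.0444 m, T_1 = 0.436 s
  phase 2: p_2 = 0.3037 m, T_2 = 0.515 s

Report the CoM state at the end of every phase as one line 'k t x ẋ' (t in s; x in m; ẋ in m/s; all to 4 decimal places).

1 0.4360 -0.0421 -0.0732
2 0.9510 -0.8210 -3.7183

phase 1: p=0.0444, T=0.436, ωT=1.514533, cosh=2.383604, sinh=2.163694; start (x,ẋ)=(-0.116200, 0.475700) → end (x,ẋ)=(-0.042103, -0.073193)
phase 2: p=0.3037, T=0.515, ωT=1.788956, cosh=3.075167, sinh=2.908033; start (x,ẋ)=(-0.042103, -0.073193) → end (x,ẋ)=(-0.820977, -3.718259)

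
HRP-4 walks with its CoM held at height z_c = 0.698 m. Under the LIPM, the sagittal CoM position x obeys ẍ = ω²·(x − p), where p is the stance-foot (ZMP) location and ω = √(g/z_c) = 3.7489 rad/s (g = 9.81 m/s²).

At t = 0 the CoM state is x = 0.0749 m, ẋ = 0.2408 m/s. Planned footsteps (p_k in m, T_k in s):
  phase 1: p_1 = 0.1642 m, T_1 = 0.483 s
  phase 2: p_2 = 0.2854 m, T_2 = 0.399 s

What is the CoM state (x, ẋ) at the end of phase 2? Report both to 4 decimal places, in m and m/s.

phase 1: p=0.1642, T=0.483, ωT=1.810719, cosh=3.139189, sinh=2.975652; start (x,ẋ)=(0.074900, 0.240800) → end (x,ẋ)=(0.075003, -0.240263)
phase 2: p=0.2854, T=0.399, ωT=1.495811, cosh=2.343511, sinh=2.119444; start (x,ẋ)=(0.075003, -0.240263) → end (x,ẋ)=(-0.343500, -2.234784)

x = -0.3435, ẋ = -2.2348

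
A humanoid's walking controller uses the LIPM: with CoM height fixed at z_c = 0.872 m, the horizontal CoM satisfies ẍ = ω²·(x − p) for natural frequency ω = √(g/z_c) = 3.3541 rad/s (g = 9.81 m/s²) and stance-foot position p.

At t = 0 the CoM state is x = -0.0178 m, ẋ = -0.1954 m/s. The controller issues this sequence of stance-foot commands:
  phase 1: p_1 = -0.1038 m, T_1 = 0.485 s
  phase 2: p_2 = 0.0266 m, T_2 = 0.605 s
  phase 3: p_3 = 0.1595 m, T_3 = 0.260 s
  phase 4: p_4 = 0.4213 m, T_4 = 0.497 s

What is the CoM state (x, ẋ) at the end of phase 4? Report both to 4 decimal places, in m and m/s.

x = -0.6269, ẋ = -3.3112

phase 1: p=-0.1038, T=0.485, ωT=1.626738, cosh=2.641913, sinh=2.445343; start (x,ẋ)=(-0.017800, -0.195400) → end (x,ẋ)=(-0.019054, 0.189136)
phase 2: p=0.0266, T=0.605, ωT=2.029230, cosh=3.869833, sinh=3.738396; start (x,ẋ)=(-0.019054, 0.189136) → end (x,ẋ)=(0.060733, 0.159470)
phase 3: p=0.1595, T=0.260, ωT=0.872066, cosh=1.404967, sinh=0.986880; start (x,ẋ)=(0.060733, 0.159470) → end (x,ẋ)=(0.067656, -0.102878)
phase 4: p=0.4213, T=0.497, ωT=1.666988, cosh=2.742503, sinh=2.553688; start (x,ẋ)=(0.067656, -0.102878) → end (x,ẋ)=(-0.626896, -3.311216)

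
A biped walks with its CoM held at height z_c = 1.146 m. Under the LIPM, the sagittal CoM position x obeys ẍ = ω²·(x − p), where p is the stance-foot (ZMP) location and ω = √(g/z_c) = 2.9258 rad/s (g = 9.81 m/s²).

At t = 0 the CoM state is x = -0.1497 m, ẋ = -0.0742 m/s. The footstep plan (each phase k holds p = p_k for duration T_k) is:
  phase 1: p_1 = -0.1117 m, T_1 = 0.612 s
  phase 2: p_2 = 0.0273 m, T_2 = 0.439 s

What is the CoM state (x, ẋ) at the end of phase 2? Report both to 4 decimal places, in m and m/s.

x = -0.9292, ẋ = -2.6842

phase 1: p=-0.1117, T=0.612, ωT=1.790590, cosh=3.079923, sinh=2.913062; start (x,ẋ)=(-0.149700, -0.074200) → end (x,ẋ)=(-0.302614, -0.552406)
phase 2: p=0.0273, T=0.439, ωT=1.284426, cosh=1.944702, sinh=1.667893; start (x,ẋ)=(-0.302614, -0.552406) → end (x,ẋ)=(-0.929191, -2.684218)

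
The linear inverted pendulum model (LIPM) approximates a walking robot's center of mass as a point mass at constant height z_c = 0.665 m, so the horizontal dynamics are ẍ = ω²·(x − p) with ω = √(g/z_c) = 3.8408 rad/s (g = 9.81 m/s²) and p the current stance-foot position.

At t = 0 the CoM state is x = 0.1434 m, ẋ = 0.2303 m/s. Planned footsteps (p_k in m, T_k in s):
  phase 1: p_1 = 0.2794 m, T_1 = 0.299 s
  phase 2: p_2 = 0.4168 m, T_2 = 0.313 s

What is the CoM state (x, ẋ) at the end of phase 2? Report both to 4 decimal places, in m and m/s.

x = -0.2407, ẋ = -2.2948

phase 1: p=0.2794, T=0.299, ωT=1.148399, cosh=1.735143, sinh=1.417999; start (x,ẋ)=(0.143400, 0.230300) → end (x,ẋ)=(0.128446, -0.341087)
phase 2: p=0.4168, T=0.313, ωT=1.202170, cosh=1.813936, sinh=1.513395; start (x,ẋ)=(0.128446, -0.341087) → end (x,ẋ)=(-0.240655, -2.294810)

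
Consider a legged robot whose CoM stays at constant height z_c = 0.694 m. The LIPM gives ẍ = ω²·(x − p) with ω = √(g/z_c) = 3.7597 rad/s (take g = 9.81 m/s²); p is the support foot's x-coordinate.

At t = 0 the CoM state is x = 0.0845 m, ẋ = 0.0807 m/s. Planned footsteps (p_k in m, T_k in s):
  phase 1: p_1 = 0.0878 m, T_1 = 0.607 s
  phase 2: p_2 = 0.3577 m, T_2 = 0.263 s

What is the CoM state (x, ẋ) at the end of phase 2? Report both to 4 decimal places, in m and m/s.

phase 1: p=0.0878, T=0.607, ωT=2.282138, cosh=4.949835, sinh=4.847769; start (x,ẋ)=(0.084500, 0.080700) → end (x,ẋ)=(0.175520, 0.339305)
phase 2: p=0.3577, T=0.263, ωT=0.988801, cosh=1.530016, sinh=1.157994; start (x,ẋ)=(0.175520, 0.339305) → end (x,ẋ)=(0.183469, -0.274014)

x = 0.1835, ẋ = -0.2740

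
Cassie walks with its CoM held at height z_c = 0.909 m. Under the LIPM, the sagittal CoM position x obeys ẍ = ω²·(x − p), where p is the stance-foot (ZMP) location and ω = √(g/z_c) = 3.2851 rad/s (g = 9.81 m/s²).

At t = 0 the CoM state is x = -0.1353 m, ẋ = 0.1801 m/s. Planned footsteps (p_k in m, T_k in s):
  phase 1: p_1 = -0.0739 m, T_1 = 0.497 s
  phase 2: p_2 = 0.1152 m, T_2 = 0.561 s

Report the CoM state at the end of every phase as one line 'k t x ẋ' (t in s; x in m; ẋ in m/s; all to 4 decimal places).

phase 1: p=-0.0739, T=0.497, ωT=1.632695, cosh=2.656524, sinh=2.461122; start (x,ẋ)=(-0.135300, 0.180100) → end (x,ẋ)=(-0.102084, -0.017981)
phase 2: p=0.1152, T=0.561, ωT=1.842941, cosh=3.236718, sinh=3.078367; start (x,ẋ)=(-0.102084, -0.017981) → end (x,ẋ)=(-0.604936, -2.255534)

1 0.4970 -0.1021 -0.0180
2 1.0580 -0.6049 -2.2555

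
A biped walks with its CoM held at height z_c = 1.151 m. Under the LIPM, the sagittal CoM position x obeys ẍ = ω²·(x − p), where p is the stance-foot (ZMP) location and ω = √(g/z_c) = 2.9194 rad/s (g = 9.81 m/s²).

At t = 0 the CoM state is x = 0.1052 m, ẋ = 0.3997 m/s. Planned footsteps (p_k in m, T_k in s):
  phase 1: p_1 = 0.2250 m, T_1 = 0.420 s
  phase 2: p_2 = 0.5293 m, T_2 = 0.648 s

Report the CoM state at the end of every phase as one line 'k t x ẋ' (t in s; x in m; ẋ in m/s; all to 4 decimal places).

phase 1: p=0.2250, T=0.420, ωT=1.226148, cosh=1.850748, sinh=1.557328; start (x,ẋ)=(0.105200, 0.399700) → end (x,ẋ)=(0.216497, 0.195078)
phase 2: p=0.5293, T=0.648, ωT=1.891771, cosh=3.390954, sinh=3.240149; start (x,ẋ)=(0.216497, 0.195078) → end (x,ẋ)=(-0.314891, -2.297397)

1 0.4200 0.2165 0.1951
2 1.0680 -0.3149 -2.2974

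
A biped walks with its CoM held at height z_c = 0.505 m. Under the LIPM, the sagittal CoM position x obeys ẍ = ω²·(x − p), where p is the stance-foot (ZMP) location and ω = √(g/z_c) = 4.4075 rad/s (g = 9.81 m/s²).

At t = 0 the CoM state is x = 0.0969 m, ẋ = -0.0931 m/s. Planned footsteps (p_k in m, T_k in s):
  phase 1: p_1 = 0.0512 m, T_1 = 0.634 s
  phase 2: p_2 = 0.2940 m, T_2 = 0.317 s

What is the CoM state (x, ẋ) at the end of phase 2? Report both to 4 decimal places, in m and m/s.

x = 0.5861, ẋ = 1.5478

phase 1: p=0.0512, T=0.634, ωT=2.794355, cosh=8.206616, sinh=8.145462; start (x,ẋ)=(0.096900, -0.093100) → end (x,ẋ)=(0.254185, 0.876645)
phase 2: p=0.2940, T=0.317, ωT=1.397177, cosh=2.145532, sinh=1.898238; start (x,ẋ)=(0.254185, 0.876645) → end (x,ẋ)=(0.586133, 1.547760)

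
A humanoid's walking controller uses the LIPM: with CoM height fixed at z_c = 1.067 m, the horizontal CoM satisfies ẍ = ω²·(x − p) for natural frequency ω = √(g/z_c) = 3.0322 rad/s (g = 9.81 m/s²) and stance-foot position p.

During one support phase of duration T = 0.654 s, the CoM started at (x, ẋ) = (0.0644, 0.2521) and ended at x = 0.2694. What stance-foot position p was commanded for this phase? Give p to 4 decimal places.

ωT = 3.0322·0.654 = 1.983059; cosh(ωT) = 3.701289, sinh(ωT) = 3.563642
x(T) = p + (x₀−p)·cosh(ωT) + (ẋ₀/ω)·sinh(ωT) ⇒ p·(1 − cosh) = x(T) − x₀·cosh − (ẋ₀/ω)·sinh
numerator   = 0.2694 − (0.0644)·3.701289 − (0.2521/3.0322)·3.563642 = -0.265248
denominator = 1 − 3.701289 = -2.701289
p = -0.265248 / -2.701289 = 0.0982

p = 0.0982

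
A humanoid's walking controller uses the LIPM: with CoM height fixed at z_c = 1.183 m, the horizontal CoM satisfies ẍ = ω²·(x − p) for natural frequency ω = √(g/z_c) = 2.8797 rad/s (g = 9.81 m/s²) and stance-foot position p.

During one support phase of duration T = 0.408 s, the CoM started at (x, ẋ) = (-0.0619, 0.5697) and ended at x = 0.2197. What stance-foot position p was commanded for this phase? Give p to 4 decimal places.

ωT = 2.8797·0.408 = 1.174918; cosh(ωT) = 1.773360, sinh(ωT) = 1.464516
x(T) = p + (x₀−p)·cosh(ωT) + (ẋ₀/ω)·sinh(ωT) ⇒ p·(1 − cosh) = x(T) − x₀·cosh − (ẋ₀/ω)·sinh
numerator   = 0.2197 − (-0.0619)·1.773360 − (0.5697/2.8797)·1.464516 = 0.039741
denominator = 1 − 1.773360 = -0.773360
p = 0.039741 / -0.773360 = -0.0514

p = -0.0514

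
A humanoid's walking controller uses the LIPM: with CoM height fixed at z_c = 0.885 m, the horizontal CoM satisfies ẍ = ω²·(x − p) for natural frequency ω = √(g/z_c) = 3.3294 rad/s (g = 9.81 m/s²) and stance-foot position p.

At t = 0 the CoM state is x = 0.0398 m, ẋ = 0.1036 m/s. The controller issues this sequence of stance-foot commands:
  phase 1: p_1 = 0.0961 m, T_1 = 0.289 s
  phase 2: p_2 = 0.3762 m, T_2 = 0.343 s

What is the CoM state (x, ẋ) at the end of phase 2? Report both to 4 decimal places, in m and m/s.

x = -0.2159, ẋ = -1.6381

phase 1: p=0.0961, T=0.289, ωT=0.962197, cosh=1.499746, sinh=1.117693; start (x,ẋ)=(0.039800, 0.103600) → end (x,ẋ)=(0.046443, -0.054133)
phase 2: p=0.3762, T=0.343, ωT=1.141984, cosh=1.726082, sinh=1.406897; start (x,ẋ)=(0.046443, -0.054133) → end (x,ẋ)=(-0.215862, -1.638058)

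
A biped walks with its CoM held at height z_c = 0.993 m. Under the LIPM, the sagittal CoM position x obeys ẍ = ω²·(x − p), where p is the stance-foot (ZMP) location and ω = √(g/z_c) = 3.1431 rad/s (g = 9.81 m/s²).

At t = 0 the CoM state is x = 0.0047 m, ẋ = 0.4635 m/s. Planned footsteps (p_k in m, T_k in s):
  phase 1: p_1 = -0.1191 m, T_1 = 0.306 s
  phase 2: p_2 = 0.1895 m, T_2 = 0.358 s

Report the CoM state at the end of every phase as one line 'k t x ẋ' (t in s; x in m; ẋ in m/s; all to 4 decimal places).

phase 1: p=-0.1191, T=0.306, ωT=0.961789, cosh=1.499290, sinh=1.117082; start (x,ẋ)=(0.004700, 0.463500) → end (x,ẋ)=(0.231244, 1.129595)
phase 2: p=0.1895, T=0.358, ωT=1.125230, cosh=1.702751, sinh=1.378173; start (x,ẋ)=(0.231244, 1.129595) → end (x,ẋ)=(0.755879, 2.104242)

1 0.3060 0.2312 1.1296
2 0.6640 0.7559 2.1042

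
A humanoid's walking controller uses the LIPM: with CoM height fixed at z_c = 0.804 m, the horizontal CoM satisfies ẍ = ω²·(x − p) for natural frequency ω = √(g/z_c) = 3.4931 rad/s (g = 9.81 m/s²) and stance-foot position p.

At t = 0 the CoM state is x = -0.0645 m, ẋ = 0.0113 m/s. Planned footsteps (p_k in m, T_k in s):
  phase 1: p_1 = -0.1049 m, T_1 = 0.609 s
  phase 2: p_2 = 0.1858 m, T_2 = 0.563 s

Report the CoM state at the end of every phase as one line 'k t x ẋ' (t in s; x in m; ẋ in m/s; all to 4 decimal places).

1 0.6090 0.0804 0.6318
2 1.1720 0.4355 1.0122

phase 1: p=-0.1049, T=0.609, ωT=2.127298, cosh=4.255659, sinh=4.136500; start (x,ẋ)=(-0.064500, 0.011300) → end (x,ẋ)=(0.080410, 0.631837)
phase 2: p=0.1858, T=0.563, ωT=1.966615, cosh=3.643188, sinh=3.503259; start (x,ẋ)=(0.080410, 0.631837) → end (x,ẋ)=(0.435519, 1.012219)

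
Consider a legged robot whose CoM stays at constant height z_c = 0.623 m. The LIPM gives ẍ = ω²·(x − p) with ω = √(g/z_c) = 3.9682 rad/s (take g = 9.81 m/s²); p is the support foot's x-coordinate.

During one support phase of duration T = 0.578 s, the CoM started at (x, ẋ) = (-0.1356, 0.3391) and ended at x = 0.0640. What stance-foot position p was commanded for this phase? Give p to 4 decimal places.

ωT = 3.9682·0.578 = 2.293620; cosh(ωT) = 5.005823, sinh(ωT) = 4.904923
x(T) = p + (x₀−p)·cosh(ωT) + (ẋ₀/ω)·sinh(ωT) ⇒ p·(1 − cosh) = x(T) − x₀·cosh − (ẋ₀/ω)·sinh
numerator   = 0.0640 − (-0.1356)·5.005823 − (0.3391/3.9682)·4.904923 = 0.323643
denominator = 1 − 5.005823 = -4.005823
p = 0.323643 / -4.005823 = -0.0808

p = -0.0808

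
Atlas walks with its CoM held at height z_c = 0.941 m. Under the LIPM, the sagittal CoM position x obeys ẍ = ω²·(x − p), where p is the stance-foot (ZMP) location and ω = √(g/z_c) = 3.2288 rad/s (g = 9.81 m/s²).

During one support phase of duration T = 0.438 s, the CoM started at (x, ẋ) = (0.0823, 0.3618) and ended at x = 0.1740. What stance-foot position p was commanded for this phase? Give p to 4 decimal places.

p = 0.1885

ωT = 3.2288·0.438 = 1.414214; cosh(ωT) = 2.178185, sinh(ωT) = 1.935069
x(T) = p + (x₀−p)·cosh(ωT) + (ẋ₀/ω)·sinh(ωT) ⇒ p·(1 − cosh) = x(T) − x₀·cosh − (ẋ₀/ω)·sinh
numerator   = 0.1740 − (0.0823)·2.178185 − (0.3618/3.2288)·1.935069 = -0.222097
denominator = 1 − 2.178185 = -1.178185
p = -0.222097 / -1.178185 = 0.1885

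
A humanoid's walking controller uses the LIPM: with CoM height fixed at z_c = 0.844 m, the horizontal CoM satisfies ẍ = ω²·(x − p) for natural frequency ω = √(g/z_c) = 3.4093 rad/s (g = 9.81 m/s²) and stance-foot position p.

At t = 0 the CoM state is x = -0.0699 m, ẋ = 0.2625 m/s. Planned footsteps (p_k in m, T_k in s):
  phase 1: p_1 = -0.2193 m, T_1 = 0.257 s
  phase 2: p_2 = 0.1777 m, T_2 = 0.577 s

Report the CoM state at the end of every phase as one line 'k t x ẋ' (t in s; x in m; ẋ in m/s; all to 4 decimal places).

1 0.2570 0.0676 0.8755
2 0.8340 0.6767 1.8761

phase 1: p=-0.2193, T=0.257, ωT=0.876190, cosh=1.409049, sinh=0.992683; start (x,ẋ)=(-0.069900, 0.262500) → end (x,ẋ)=(0.067644, 0.875498)
phase 2: p=0.1777, T=0.577, ωT=1.967166, cosh=3.645118, sinh=3.505266; start (x,ẋ)=(0.067644, 0.875498) → end (x,ẋ)=(0.676674, 1.876067)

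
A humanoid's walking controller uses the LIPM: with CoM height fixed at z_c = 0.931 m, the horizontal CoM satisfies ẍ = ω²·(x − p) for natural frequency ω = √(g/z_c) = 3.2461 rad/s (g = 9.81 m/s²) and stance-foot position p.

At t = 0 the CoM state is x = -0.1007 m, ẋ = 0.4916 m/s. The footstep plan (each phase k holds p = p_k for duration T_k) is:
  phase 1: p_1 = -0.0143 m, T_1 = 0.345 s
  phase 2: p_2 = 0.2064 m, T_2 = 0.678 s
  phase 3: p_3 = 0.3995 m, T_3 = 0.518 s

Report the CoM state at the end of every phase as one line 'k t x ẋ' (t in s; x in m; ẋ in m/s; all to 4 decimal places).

phase 1: p=-0.0143, T=0.345, ωT=1.119905, cosh=1.695436, sinh=1.369125; start (x,ẋ)=(-0.100700, 0.491600) → end (x,ẋ)=(0.046559, 0.449487)
phase 2: p=0.2064, T=0.678, ωT=2.200856, cosh=4.571724, sinh=4.461016; start (x,ẋ)=(0.046559, 0.449487) → end (x,ẋ)=(0.093368, -0.259708)
phase 3: p=0.3995, T=0.518, ωT=1.681480, cosh=2.779800, sinh=2.593702; start (x,ẋ)=(0.093368, -0.259708) → end (x,ẋ)=(-0.658997, -3.299385)

1 0.3450 0.0466 0.4495
2 1.0230 0.0934 -0.2597
3 1.5410 -0.6590 -3.2994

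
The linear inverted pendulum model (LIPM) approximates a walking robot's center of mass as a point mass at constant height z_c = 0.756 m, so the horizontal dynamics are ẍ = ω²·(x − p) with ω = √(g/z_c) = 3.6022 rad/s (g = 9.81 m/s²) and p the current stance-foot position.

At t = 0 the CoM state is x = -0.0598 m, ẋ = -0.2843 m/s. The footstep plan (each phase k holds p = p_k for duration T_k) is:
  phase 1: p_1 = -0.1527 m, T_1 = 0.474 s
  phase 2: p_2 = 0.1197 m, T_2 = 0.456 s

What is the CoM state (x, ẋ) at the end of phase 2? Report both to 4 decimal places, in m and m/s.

phase 1: p=-0.1527, T=0.474, ωT=1.707443, cosh=2.848085, sinh=2.666756; start (x,ẋ)=(-0.059800, -0.284300) → end (x,ẋ)=(-0.098584, 0.082704)
phase 2: p=0.1197, T=0.456, ωT=1.642603, cosh=2.681041, sinh=2.487566; start (x,ẋ)=(-0.098584, 0.082704) → end (x,ẋ)=(-0.408415, -1.734245)

x = -0.4084, ẋ = -1.7342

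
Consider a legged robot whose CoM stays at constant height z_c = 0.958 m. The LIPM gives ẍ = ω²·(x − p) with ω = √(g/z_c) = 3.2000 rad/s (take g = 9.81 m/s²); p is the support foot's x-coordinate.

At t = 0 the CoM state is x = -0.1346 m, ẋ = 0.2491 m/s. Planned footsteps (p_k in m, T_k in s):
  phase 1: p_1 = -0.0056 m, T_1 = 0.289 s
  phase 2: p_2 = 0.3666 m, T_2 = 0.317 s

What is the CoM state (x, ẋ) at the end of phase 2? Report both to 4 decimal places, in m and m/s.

x = -0.4068, ẋ = -1.9478

phase 1: p=-0.0056, T=0.289, ωT=0.924800, cosh=1.458987, sinh=1.062377; start (x,ẋ)=(-0.134600, 0.249100) → end (x,ẋ)=(-0.111110, -0.075115)
phase 2: p=0.3666, T=0.317, ωT=1.014400, cosh=1.560164, sinh=1.197544; start (x,ẋ)=(-0.111110, -0.075115) → end (x,ẋ)=(-0.406817, -1.947844)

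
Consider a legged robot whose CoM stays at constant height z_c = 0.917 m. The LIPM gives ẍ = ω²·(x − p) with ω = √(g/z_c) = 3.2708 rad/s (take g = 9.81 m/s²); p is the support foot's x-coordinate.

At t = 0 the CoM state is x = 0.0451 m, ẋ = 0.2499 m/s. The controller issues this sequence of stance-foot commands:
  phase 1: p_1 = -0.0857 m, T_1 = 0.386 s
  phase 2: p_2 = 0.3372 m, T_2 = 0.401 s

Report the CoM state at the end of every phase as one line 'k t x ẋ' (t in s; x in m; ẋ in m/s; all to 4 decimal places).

phase 1: p=-0.0857, T=0.386, ωT=1.262529, cosh=1.908643, sinh=1.625705; start (x,ẋ)=(0.045100, 0.249900) → end (x,ẋ)=(0.288160, 1.172480)
phase 2: p=0.3372, T=0.401, ωT=1.311591, cosh=1.990733, sinh=1.721342; start (x,ẋ)=(0.288160, 1.172480) → end (x,ẋ)=(0.856621, 2.057990)

1 0.3860 0.2882 1.1725
2 0.7870 0.8566 2.0580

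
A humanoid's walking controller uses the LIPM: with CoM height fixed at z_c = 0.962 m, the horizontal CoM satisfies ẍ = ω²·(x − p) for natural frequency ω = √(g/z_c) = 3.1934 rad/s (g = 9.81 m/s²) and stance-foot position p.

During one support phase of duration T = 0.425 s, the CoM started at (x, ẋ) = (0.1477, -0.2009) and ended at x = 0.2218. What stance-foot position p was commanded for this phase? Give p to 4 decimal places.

p = -0.0280

ωT = 3.1934·0.425 = 1.357195; cosh(ωT) = 2.071331, sinh(ωT) = 1.813949
x(T) = p + (x₀−p)·cosh(ωT) + (ẋ₀/ω)·sinh(ωT) ⇒ p·(1 − cosh) = x(T) − x₀·cosh − (ẋ₀/ω)·sinh
numerator   = 0.2218 − (0.1477)·2.071331 − (-0.2009/3.1934)·1.813949 = 0.029982
denominator = 1 − 2.071331 = -1.071331
p = 0.029982 / -1.071331 = -0.0280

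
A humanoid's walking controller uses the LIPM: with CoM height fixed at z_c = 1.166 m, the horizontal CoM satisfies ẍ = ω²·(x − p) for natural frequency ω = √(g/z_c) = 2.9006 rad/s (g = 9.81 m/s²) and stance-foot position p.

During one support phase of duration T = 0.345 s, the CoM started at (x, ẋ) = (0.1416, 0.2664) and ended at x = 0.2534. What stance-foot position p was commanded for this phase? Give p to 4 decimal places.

ωT = 2.9006·0.345 = 1.000707; cosh(ωT) = 1.543912, sinh(ωT) = 1.176292
x(T) = p + (x₀−p)·cosh(ωT) + (ẋ₀/ω)·sinh(ωT) ⇒ p·(1 − cosh) = x(T) − x₀·cosh − (ẋ₀/ω)·sinh
numerator   = 0.2534 − (0.1416)·1.543912 − (0.2664/2.9006)·1.176292 = -0.073252
denominator = 1 − 1.543912 = -0.543912
p = -0.073252 / -0.543912 = 0.1347

p = 0.1347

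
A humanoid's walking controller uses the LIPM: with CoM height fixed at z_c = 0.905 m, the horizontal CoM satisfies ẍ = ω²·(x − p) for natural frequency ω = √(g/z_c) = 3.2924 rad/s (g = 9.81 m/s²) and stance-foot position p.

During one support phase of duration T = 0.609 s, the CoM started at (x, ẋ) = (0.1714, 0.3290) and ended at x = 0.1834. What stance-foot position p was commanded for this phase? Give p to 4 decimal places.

p = 0.2981

ωT = 3.2924·0.609 = 2.005072; cosh(ωT) = 3.780638, sinh(ωT) = 3.645987
x(T) = p + (x₀−p)·cosh(ωT) + (ẋ₀/ω)·sinh(ωT) ⇒ p·(1 − cosh) = x(T) − x₀·cosh − (ẋ₀/ω)·sinh
numerator   = 0.1834 − (0.1714)·3.780638 − (0.3290/3.2924)·3.645987 = -0.828934
denominator = 1 − 3.780638 = -2.780638
p = -0.828934 / -2.780638 = 0.2981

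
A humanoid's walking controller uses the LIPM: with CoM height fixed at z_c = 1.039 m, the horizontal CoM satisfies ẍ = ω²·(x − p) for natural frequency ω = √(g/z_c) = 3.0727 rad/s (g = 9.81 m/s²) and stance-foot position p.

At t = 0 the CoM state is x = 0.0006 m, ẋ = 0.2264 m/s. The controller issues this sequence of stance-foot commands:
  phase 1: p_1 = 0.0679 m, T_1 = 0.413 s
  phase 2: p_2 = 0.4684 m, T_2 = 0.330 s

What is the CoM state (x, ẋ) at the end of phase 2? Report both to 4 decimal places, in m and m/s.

x = -0.1322, ẋ = -1.3547

phase 1: p=0.0679, T=0.413, ωT=1.269025, cosh=1.919244, sinh=1.638139; start (x,ẋ)=(0.000600, 0.226400) → end (x,ẋ)=(0.059435, 0.095762)
phase 2: p=0.4684, T=0.330, ωT=1.013991, cosh=1.559674, sinh=1.196906; start (x,ẋ)=(0.059435, 0.095762) → end (x,ẋ)=(-0.132151, -1.354708)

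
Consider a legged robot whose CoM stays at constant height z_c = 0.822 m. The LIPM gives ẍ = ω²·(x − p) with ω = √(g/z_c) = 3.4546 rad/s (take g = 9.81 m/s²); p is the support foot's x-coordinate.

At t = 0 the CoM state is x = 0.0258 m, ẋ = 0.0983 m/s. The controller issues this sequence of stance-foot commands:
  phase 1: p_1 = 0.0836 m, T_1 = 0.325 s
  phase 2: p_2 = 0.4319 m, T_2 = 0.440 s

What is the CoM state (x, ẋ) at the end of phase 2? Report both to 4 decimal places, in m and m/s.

phase 1: p=0.0836, T=0.325, ωT=1.122745, cosh=1.699332, sinh=1.373947; start (x,ẋ)=(0.025800, 0.098300) → end (x,ẋ)=(0.024474, -0.107300)
phase 2: p=0.4319, T=0.440, ωT=1.520024, cosh=2.395521, sinh=2.176814; start (x,ẋ)=(0.024474, -0.107300) → end (x,ẋ)=(-0.611709, -3.320891)

x = -0.6117, ẋ = -3.3209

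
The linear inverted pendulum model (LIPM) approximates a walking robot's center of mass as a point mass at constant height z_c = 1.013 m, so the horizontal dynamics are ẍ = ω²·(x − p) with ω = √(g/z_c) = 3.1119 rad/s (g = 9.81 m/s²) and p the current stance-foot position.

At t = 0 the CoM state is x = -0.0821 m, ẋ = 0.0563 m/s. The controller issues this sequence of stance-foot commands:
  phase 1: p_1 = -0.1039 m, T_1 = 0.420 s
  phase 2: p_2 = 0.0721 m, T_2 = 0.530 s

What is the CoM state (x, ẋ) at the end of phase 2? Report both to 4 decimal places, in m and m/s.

x = -0.0191, ẋ = -0.1792

phase 1: p=-0.1039, T=0.420, ωT=1.306998, cosh=1.982848, sinh=1.712217; start (x,ẋ)=(-0.082100, 0.056300) → end (x,ẋ)=(-0.029697, 0.227790)
phase 2: p=0.0721, T=0.530, ωT=1.649307, cosh=2.697778, sinh=2.505595; start (x,ẋ)=(-0.029697, 0.227790) → end (x,ẋ)=(-0.019116, -0.179199)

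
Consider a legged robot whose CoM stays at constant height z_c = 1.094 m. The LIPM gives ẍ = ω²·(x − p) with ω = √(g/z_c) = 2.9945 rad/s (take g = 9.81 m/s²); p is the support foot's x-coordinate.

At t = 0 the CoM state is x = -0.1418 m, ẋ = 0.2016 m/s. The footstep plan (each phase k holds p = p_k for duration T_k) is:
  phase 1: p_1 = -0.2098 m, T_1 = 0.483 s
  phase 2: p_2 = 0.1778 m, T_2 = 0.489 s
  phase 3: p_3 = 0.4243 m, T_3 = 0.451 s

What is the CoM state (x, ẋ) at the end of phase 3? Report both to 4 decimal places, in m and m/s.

phase 1: p=-0.2098, T=0.483, ωT=1.446344, cosh=2.241492, sinh=2.006063; start (x,ẋ)=(-0.141800, 0.201600) → end (x,ẋ)=(0.077676, 0.860371)
phase 2: p=0.1778, T=0.489, ωT=1.464310, cosh=2.277899, sinh=2.046662; start (x,ẋ)=(0.077676, 0.860371) → end (x,ẋ)=(0.537770, 1.346209)
phase 3: p=0.4243, T=0.451, ωT=1.350520, cosh=2.059268, sinh=1.800162; start (x,ẋ)=(0.537770, 1.346209) → end (x,ẋ)=(1.467247, 3.383874)

x = 1.4672, ẋ = 3.3839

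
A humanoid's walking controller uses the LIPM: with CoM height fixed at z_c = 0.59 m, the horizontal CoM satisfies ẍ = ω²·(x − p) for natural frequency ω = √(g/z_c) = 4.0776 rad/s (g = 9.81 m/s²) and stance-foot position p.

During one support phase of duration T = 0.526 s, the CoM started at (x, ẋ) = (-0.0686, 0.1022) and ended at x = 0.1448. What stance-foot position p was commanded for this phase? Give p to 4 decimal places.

p = -0.1010

ωT = 4.0776·0.526 = 2.144818; cosh(ωT) = 4.328786, sinh(ωT) = 4.211697
x(T) = p + (x₀−p)·cosh(ωT) + (ẋ₀/ω)·sinh(ωT) ⇒ p·(1 − cosh) = x(T) − x₀·cosh − (ẋ₀/ω)·sinh
numerator   = 0.1448 − (-0.0686)·4.328786 − (0.1022/4.0776)·4.211697 = 0.336194
denominator = 1 − 4.328786 = -3.328786
p = 0.336194 / -3.328786 = -0.1010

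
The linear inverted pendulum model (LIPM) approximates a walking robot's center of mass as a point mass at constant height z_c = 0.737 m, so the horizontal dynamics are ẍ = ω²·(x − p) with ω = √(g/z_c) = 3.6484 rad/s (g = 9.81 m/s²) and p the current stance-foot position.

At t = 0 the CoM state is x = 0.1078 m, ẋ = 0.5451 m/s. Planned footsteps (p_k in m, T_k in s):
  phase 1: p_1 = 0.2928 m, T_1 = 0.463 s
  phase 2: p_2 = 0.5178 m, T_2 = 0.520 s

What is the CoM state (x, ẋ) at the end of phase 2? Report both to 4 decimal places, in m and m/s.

phase 1: p=0.2928, T=0.463, ωT=1.689209, cosh=2.799931, sinh=2.615266; start (x,ẋ)=(0.107800, 0.545100) → end (x,ẋ)=(0.165554, -0.238942)
phase 2: p=0.5178, T=0.520, ωT=1.897168, cosh=3.408490, sinh=3.258497; start (x,ẋ)=(0.165554, -0.238942) → end (x,ẋ)=(-0.896232, -5.002033)

x = -0.8962, ẋ = -5.0020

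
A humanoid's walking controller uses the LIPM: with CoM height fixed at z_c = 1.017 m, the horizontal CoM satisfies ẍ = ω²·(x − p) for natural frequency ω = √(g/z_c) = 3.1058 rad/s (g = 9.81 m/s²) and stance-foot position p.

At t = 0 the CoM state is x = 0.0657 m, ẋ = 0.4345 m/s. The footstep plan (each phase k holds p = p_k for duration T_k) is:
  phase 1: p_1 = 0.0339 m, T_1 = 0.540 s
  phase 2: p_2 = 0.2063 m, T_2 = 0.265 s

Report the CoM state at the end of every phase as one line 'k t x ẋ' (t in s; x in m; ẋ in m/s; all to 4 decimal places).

1 0.5400 0.4831 1.4579
2 0.8050 1.0137 2.7704

phase 1: p=0.0339, T=0.540, ωT=1.677132, cosh=2.768549, sinh=2.581640; start (x,ẋ)=(0.065700, 0.434500) → end (x,ẋ)=(0.483110, 1.457909)
phase 2: p=0.2063, T=0.265, ωT=0.823037, cosh=1.358251, sinh=0.919155; start (x,ẋ)=(0.483110, 1.457909) → end (x,ẋ)=(1.013743, 2.770419)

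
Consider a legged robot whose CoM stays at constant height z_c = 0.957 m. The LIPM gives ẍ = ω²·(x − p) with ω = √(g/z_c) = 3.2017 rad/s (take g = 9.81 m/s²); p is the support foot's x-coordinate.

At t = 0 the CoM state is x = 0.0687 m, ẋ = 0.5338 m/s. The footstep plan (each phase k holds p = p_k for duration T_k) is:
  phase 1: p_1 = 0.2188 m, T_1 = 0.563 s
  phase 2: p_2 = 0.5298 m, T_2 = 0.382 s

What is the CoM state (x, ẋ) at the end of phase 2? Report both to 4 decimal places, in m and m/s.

phase 1: p=0.2188, T=0.563, ωT=1.802557, cosh=3.115007, sinh=2.950130; start (x,ẋ)=(0.068700, 0.533800) → end (x,ẋ)=(0.243095, 0.245031)
phase 2: p=0.5298, T=0.382, ωT=1.223049, cosh=1.845932, sinh=1.551601; start (x,ẋ)=(0.243095, 0.245031) → end (x,ẋ)=(0.119308, -0.971972)

x = 0.1193, ẋ = -0.9720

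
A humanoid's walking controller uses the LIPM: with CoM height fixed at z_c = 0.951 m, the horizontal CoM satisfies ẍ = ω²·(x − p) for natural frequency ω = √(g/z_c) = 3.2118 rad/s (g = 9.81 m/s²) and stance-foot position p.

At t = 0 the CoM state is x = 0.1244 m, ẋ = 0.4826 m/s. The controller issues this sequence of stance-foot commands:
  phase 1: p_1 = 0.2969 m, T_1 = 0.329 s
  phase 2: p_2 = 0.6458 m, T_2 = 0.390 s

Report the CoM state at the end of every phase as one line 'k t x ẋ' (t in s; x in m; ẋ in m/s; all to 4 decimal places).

phase 1: p=0.2969, T=0.329, ωT=1.056682, cosh=1.612209, sinh=1.264602; start (x,ẋ)=(0.124400, 0.482600) → end (x,ẋ)=(0.208811, 0.077418)
phase 2: p=0.6458, T=0.390, ωT=1.252602, cosh=1.892598, sinh=1.606838; start (x,ẋ)=(0.208811, 0.077418) → end (x,ẋ)=(-0.142513, -2.108711)

1 0.3290 0.2088 0.0774
2 0.7190 -0.1425 -2.1087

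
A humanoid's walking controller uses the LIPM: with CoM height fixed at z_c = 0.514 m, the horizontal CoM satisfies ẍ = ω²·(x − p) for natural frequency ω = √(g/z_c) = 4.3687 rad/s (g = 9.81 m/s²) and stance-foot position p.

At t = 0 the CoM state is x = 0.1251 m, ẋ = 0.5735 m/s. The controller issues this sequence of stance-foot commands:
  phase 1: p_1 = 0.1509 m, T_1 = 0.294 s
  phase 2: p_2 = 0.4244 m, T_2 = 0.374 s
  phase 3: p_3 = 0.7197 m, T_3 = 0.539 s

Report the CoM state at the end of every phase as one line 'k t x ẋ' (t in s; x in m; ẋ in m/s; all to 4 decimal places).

phase 1: p=0.1509, T=0.294, ωT=1.284398, cosh=1.944655, sinh=1.667837; start (x,ẋ)=(0.125100, 0.573500) → end (x,ẋ)=(0.319673, 0.927273)
phase 2: p=0.4244, T=0.374, ωT=1.633894, cosh=2.659478, sinh=2.464309; start (x,ẋ)=(0.319673, 0.927273) → end (x,ẋ)=(0.668940, 1.338588)
phase 3: p=0.7197, T=0.539, ωT=2.354729, cosh=5.315098, sinh=5.220179; start (x,ẋ)=(0.668940, 1.338588) → end (x,ẋ)=(2.049388, 5.957115)

1 0.2940 0.3197 0.9273
2 0.6680 0.6689 1.3386
3 1.2070 2.0494 5.9571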